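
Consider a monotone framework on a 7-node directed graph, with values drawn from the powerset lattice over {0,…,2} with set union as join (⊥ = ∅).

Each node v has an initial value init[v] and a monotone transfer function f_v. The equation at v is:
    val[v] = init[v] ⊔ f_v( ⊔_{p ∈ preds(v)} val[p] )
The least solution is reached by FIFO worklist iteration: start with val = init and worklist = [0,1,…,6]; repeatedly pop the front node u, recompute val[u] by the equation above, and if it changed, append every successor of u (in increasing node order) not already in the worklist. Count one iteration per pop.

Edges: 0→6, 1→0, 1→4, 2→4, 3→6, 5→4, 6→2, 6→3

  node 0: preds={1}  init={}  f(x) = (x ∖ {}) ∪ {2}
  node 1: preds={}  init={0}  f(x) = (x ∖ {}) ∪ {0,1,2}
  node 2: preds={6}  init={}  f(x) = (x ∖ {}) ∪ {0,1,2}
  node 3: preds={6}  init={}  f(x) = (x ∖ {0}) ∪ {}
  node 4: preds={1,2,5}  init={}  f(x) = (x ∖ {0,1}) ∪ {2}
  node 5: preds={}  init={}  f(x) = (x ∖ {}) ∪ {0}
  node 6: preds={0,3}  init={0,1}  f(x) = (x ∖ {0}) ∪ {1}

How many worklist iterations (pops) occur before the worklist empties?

Trace (12 dequeues):
  [1] u=0 | in {0} | out {0,2} | prev {} | push {}
  [2] u=1 | in {} | out {0,1,2} | prev {0} | push {0}
  [3] u=2 | in {0,1} | out {0,1,2} | prev {} | push {}
  [4] u=3 | in {0,1} | out {1} | prev {} | push {}
  [5] u=4 | in {0,1,2} | out {2} | prev {} | push {}
  [6] u=5 | in {} | out {0} | prev {} | push {4}
  [7] u=6 | in {0,1,2} | out {0,1,2} | prev {0,1} | push {2,3}
  [8] u=0 | in {0,1,2} | out {0,1,2} | prev {0,2} | push {6}
  [9] u=4 | in {0,1,2} | out {2} | ==
  [10] u=2 | in {0,1,2} | out {0,1,2} | ==
  [11] u=3 | in {0,1,2} | out {1,2} | prev {1} | push {}
  [12] u=6 | in {0,1,2} | out {0,1,2} | ==

Converged values:
  [0] {0,1,2}
  [1] {0,1,2}
  [2] {0,1,2}
  [3] {1,2}
  [4] {2}
  [5] {0}
  [6] {0,1,2}

12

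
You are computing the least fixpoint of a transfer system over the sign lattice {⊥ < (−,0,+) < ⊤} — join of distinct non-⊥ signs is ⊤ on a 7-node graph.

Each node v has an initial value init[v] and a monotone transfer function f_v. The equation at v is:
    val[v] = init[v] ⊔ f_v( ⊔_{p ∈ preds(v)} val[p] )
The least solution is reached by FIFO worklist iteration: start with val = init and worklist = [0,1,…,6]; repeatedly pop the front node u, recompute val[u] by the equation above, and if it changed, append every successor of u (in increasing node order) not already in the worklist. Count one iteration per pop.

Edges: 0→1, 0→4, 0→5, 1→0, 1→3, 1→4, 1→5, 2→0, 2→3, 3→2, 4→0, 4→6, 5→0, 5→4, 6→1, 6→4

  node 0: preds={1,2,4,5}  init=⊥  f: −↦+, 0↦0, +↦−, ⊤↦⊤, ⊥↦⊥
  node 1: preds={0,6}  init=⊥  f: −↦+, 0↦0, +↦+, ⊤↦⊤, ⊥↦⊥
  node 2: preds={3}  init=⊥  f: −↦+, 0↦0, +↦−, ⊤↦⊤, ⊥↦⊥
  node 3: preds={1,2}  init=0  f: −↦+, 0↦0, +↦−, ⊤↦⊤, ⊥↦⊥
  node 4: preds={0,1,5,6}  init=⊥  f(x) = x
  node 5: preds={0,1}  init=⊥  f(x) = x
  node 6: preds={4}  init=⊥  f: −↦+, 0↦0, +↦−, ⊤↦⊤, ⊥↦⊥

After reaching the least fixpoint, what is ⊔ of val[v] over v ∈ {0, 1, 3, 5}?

0

Trace (16 dequeues):
  [1] u=0 | in ⊥ | out ⊥ | ==
  [2] u=1 | in ⊥ | out ⊥ | ==
  [3] u=2 | in 0 | out 0 | prev ⊥ | push {0}
  [4] u=3 | in 0 | out 0 | ==
  [5] u=4 | in ⊥ | out ⊥ | ==
  [6] u=5 | in ⊥ | out ⊥ | ==
  [7] u=6 | in ⊥ | out ⊥ | ==
  [8] u=0 | in 0 | out 0 | prev ⊥ | push {1,4,5}
  [9] u=1 | in 0 | out 0 | prev ⊥ | push {0,3}
  [10] u=4 | in 0 | out 0 | prev ⊥ | push {6}
  [11] u=5 | in 0 | out 0 | prev ⊥ | push {4}
  [12] u=0 | in 0 | out 0 | ==
  [13] u=3 | in 0 | out 0 | ==
  [14] u=6 | in 0 | out 0 | prev ⊥ | push {1}
  [15] u=4 | in 0 | out 0 | ==
  [16] u=1 | in 0 | out 0 | ==

Converged values:
  [0] 0
  [1] 0
  [2] 0
  [3] 0
  [4] 0
  [5] 0
  [6] 0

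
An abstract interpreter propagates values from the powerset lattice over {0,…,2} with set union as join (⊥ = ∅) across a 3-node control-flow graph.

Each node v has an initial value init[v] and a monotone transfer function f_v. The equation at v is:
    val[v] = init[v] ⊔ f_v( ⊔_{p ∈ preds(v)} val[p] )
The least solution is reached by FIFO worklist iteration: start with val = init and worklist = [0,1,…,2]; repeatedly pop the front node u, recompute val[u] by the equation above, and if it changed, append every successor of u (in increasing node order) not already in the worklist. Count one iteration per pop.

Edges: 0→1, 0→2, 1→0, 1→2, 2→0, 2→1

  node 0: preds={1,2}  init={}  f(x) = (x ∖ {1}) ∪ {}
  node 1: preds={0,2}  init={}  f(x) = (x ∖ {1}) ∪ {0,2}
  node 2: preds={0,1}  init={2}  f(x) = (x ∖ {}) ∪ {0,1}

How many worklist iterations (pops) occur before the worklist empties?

Worklist (6 pops):
  #1 pop 0: in={2} → {2} (was {}); enqueue []
  #2 pop 1: in={2} → {0,2} (was {}); enqueue [0]
  #3 pop 2: in={0,2} → {0,1,2} (was {2}); enqueue [1]
  #4 pop 0: in={0,1,2} → {0,2} (was {2}); enqueue [2]
  #5 pop 1: in={0,1,2} → {0,2} (no change)
  #6 pop 2: in={0,2} → {0,1,2} (no change)

Fixpoint:
  val[0] = {0,2}
  val[1] = {0,2}
  val[2] = {0,1,2}

6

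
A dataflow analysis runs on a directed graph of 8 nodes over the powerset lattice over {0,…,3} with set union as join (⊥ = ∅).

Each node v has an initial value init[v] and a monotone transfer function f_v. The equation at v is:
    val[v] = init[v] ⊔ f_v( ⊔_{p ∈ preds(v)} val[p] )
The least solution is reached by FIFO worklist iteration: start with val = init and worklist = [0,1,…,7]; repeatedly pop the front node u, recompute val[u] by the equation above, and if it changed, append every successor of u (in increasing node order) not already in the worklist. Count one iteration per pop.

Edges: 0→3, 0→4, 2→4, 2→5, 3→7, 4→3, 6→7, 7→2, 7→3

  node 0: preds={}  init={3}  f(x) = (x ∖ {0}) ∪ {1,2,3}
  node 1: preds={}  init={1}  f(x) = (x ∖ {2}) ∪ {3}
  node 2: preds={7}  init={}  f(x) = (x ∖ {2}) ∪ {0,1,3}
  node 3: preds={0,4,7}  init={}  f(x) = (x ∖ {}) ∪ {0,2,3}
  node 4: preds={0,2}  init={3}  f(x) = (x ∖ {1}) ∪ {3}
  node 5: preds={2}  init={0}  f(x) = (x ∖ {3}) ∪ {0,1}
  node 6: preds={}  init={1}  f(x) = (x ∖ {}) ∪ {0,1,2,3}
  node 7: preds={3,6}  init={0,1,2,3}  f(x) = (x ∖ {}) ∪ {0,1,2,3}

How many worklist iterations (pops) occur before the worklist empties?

9

Trace (9 dequeues):
  [1] u=0 | in {} | out {1,2,3} | prev {3} | push {}
  [2] u=1 | in {} | out {1,3} | prev {1} | push {}
  [3] u=2 | in {0,1,2,3} | out {0,1,3} | prev {} | push {}
  [4] u=3 | in {0,1,2,3} | out {0,1,2,3} | prev {} | push {}
  [5] u=4 | in {0,1,2,3} | out {0,2,3} | prev {3} | push {3}
  [6] u=5 | in {0,1,3} | out {0,1} | prev {0} | push {}
  [7] u=6 | in {} | out {0,1,2,3} | prev {1} | push {}
  [8] u=7 | in {0,1,2,3} | out {0,1,2,3} | ==
  [9] u=3 | in {0,1,2,3} | out {0,1,2,3} | ==

Converged values:
  [0] {1,2,3}
  [1] {1,3}
  [2] {0,1,3}
  [3] {0,1,2,3}
  [4] {0,2,3}
  [5] {0,1}
  [6] {0,1,2,3}
  [7] {0,1,2,3}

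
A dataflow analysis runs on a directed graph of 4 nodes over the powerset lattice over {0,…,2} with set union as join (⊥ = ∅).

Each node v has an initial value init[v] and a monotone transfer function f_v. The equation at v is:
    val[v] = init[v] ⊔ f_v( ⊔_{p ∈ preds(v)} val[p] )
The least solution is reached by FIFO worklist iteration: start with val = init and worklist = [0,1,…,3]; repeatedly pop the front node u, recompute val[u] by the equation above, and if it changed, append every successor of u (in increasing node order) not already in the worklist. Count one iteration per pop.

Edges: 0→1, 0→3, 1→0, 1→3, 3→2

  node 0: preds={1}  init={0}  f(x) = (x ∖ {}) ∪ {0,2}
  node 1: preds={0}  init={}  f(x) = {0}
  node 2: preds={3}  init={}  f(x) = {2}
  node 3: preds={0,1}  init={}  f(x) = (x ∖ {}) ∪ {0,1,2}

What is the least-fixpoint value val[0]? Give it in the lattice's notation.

{0,2}

Trace (6 dequeues):
  [1] u=0 | in {} | out {0,2} | prev {0} | push {}
  [2] u=1 | in {0,2} | out {0} | prev {} | push {0}
  [3] u=2 | in {} | out {2} | prev {} | push {}
  [4] u=3 | in {0,2} | out {0,1,2} | prev {} | push {2}
  [5] u=0 | in {0} | out {0,2} | ==
  [6] u=2 | in {0,1,2} | out {2} | ==

Converged values:
  [0] {0,2}
  [1] {0}
  [2] {2}
  [3] {0,1,2}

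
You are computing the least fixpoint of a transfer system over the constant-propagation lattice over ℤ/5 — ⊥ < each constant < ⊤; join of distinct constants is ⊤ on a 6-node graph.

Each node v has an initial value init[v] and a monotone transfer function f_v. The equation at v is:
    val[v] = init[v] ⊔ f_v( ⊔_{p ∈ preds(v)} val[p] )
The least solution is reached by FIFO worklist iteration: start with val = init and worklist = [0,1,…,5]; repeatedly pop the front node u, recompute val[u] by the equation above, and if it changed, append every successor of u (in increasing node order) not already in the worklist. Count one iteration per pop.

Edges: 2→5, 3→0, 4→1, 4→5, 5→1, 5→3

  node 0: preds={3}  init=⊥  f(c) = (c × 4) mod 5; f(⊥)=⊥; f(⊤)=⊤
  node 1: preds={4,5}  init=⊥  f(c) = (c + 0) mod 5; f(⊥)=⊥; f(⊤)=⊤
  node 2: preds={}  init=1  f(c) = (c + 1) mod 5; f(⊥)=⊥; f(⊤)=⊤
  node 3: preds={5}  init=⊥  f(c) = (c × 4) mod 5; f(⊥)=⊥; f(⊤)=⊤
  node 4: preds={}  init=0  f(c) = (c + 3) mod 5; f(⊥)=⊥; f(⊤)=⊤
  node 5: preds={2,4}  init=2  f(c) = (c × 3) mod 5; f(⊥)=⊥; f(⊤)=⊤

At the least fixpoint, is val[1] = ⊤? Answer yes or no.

Iteration log — 10 steps:
  step 1. node 0  ⊔preds=⊥  new=⊥  stable
  step 2. node 1  ⊔preds=⊤  new=⊤  old=⊥  +wl: 
  step 3. node 2  ⊔preds=⊥  new=1  stable
  step 4. node 3  ⊔preds=2  new=3  old=⊥  +wl: 0
  step 5. node 4  ⊔preds=⊥  new=0  stable
  step 6. node 5  ⊔preds=⊤  new=⊤  old=2  +wl: 1,3
  step 7. node 0  ⊔preds=3  new=2  old=⊥  +wl: 
  step 8. node 1  ⊔preds=⊤  new=⊤  stable
  step 9. node 3  ⊔preds=⊤  new=⊤  old=3  +wl: 0
  step 10. node 0  ⊔preds=⊤  new=⊤  old=2  +wl: 

Least fixpoint reached:
  node 0: ⊤
  node 1: ⊤
  node 2: 1
  node 3: ⊤
  node 4: 0
  node 5: ⊤

yes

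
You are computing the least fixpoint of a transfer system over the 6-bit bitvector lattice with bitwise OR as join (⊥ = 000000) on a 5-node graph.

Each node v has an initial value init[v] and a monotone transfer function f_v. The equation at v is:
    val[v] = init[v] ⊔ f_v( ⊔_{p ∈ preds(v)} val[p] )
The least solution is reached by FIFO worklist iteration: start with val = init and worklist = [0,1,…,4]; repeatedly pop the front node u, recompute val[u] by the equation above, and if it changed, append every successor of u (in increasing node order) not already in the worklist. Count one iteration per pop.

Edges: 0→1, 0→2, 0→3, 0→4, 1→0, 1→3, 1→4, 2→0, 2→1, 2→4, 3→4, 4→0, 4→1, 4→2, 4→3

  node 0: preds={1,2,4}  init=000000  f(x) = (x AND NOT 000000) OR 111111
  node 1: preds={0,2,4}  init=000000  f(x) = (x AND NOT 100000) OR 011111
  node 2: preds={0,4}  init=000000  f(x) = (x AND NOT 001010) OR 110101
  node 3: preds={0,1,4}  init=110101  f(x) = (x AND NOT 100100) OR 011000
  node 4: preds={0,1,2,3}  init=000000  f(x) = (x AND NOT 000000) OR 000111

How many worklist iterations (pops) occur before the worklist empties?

Worklist (9 pops):
  #1 pop 0: in=000000 → 111111 (was 000000); enqueue []
  #2 pop 1: in=111111 → 011111 (was 000000); enqueue [0]
  #3 pop 2: in=111111 → 110101 (was 000000); enqueue [1]
  #4 pop 3: in=111111 → 111111 (was 110101); enqueue []
  #5 pop 4: in=111111 → 111111 (was 000000); enqueue [2,3]
  #6 pop 0: in=111111 → 111111 (no change)
  #7 pop 1: in=111111 → 011111 (no change)
  #8 pop 2: in=111111 → 110101 (no change)
  #9 pop 3: in=111111 → 111111 (no change)

Fixpoint:
  val[0] = 111111
  val[1] = 011111
  val[2] = 110101
  val[3] = 111111
  val[4] = 111111

9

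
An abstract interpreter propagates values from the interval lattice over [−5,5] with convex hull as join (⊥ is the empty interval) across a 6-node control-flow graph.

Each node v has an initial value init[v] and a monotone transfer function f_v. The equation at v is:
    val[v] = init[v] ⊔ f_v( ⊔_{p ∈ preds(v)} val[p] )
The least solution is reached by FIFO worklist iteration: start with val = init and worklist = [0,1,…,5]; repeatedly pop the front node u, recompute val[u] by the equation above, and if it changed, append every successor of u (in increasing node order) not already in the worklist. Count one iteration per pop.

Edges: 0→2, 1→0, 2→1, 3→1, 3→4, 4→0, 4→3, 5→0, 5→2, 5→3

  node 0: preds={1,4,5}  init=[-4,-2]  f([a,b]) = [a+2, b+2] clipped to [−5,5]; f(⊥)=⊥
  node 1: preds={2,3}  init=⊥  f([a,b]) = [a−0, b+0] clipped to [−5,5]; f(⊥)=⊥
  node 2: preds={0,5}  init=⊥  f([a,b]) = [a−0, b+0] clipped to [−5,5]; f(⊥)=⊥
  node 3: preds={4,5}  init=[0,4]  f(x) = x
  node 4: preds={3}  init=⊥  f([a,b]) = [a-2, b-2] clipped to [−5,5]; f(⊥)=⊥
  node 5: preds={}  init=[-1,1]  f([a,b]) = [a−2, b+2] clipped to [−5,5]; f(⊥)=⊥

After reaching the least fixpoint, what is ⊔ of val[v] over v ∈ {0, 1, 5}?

Trace (18 dequeues):
  [1] u=0 | in [-1,1] | out [-4,3] | prev [-4,-2] | push {}
  [2] u=1 | in [0,4] | out [0,4] | prev ⊥ | push {0}
  [3] u=2 | in [-4,3] | out [-4,3] | prev ⊥ | push {1}
  [4] u=3 | in [-1,1] | out [-1,4] | prev [0,4] | push {}
  [5] u=4 | in [-1,4] | out [-3,2] | prev ⊥ | push {3}
  [6] u=5 | in ⊥ | out [-1,1] | ==
  [7] u=0 | in [-3,4] | out [-4,5] | prev [-4,3] | push {2}
  [8] u=1 | in [-4,4] | out [-4,4] | prev [0,4] | push {0}
  [9] u=3 | in [-3,2] | out [-3,4] | prev [-1,4] | push {1,4}
  [10] u=2 | in [-4,5] | out [-4,5] | prev [-4,3] | push {}
  [11] u=0 | in [-4,4] | out [-4,5] | ==
  [12] u=1 | in [-4,5] | out [-4,5] | prev [-4,4] | push {0}
  [13] u=4 | in [-3,4] | out [-5,2] | prev [-3,2] | push {3}
  [14] u=0 | in [-5,5] | out [-4,5] | ==
  [15] u=3 | in [-5,2] | out [-5,4] | prev [-3,4] | push {1,4}
  [16] u=1 | in [-5,5] | out [-5,5] | prev [-4,5] | push {0}
  [17] u=4 | in [-5,4] | out [-5,2] | ==
  [18] u=0 | in [-5,5] | out [-4,5] | ==

Converged values:
  [0] [-4,5]
  [1] [-5,5]
  [2] [-4,5]
  [3] [-5,4]
  [4] [-5,2]
  [5] [-1,1]

[-5,5]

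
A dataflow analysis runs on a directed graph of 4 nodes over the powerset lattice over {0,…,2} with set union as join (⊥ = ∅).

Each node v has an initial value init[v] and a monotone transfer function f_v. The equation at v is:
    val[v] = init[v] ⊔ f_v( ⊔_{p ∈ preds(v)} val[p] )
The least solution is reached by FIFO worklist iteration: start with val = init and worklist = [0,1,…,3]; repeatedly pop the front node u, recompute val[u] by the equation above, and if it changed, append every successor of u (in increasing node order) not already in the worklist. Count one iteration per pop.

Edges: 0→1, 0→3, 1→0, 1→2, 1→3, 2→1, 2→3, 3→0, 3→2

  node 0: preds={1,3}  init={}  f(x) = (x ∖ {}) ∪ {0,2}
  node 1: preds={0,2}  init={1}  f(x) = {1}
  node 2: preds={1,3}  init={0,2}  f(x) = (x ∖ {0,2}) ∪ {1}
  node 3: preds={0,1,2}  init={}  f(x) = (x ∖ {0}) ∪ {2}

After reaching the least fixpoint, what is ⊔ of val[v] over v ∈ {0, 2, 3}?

{0,1,2}

Worklist (7 pops):
  #1 pop 0: in={1} → {0,1,2} (was {}); enqueue []
  #2 pop 1: in={0,1,2} → {1} (no change)
  #3 pop 2: in={1} → {0,1,2} (was {0,2}); enqueue [1]
  #4 pop 3: in={0,1,2} → {1,2} (was {}); enqueue [0,2]
  #5 pop 1: in={0,1,2} → {1} (no change)
  #6 pop 0: in={1,2} → {0,1,2} (no change)
  #7 pop 2: in={1,2} → {0,1,2} (no change)

Fixpoint:
  val[0] = {0,1,2}
  val[1] = {1}
  val[2] = {0,1,2}
  val[3] = {1,2}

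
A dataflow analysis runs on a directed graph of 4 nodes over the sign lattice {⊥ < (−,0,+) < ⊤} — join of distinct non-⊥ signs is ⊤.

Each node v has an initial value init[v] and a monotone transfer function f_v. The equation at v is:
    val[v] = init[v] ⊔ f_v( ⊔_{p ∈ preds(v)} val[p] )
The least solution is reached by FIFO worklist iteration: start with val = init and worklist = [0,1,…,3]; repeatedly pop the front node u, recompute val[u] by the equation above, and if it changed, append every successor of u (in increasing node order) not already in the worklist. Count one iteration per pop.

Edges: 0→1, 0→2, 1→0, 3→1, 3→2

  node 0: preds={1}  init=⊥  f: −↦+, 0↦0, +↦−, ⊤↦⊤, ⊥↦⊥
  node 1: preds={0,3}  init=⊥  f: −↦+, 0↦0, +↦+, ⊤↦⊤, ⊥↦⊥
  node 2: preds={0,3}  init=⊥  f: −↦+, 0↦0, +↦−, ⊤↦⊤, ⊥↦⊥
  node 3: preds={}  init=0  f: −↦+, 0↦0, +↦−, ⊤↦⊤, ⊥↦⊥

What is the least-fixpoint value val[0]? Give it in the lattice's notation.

Trace (7 dequeues):
  [1] u=0 | in ⊥ | out ⊥ | ==
  [2] u=1 | in 0 | out 0 | prev ⊥ | push {0}
  [3] u=2 | in 0 | out 0 | prev ⊥ | push {}
  [4] u=3 | in ⊥ | out 0 | ==
  [5] u=0 | in 0 | out 0 | prev ⊥ | push {1,2}
  [6] u=1 | in 0 | out 0 | ==
  [7] u=2 | in 0 | out 0 | ==

Converged values:
  [0] 0
  [1] 0
  [2] 0
  [3] 0

0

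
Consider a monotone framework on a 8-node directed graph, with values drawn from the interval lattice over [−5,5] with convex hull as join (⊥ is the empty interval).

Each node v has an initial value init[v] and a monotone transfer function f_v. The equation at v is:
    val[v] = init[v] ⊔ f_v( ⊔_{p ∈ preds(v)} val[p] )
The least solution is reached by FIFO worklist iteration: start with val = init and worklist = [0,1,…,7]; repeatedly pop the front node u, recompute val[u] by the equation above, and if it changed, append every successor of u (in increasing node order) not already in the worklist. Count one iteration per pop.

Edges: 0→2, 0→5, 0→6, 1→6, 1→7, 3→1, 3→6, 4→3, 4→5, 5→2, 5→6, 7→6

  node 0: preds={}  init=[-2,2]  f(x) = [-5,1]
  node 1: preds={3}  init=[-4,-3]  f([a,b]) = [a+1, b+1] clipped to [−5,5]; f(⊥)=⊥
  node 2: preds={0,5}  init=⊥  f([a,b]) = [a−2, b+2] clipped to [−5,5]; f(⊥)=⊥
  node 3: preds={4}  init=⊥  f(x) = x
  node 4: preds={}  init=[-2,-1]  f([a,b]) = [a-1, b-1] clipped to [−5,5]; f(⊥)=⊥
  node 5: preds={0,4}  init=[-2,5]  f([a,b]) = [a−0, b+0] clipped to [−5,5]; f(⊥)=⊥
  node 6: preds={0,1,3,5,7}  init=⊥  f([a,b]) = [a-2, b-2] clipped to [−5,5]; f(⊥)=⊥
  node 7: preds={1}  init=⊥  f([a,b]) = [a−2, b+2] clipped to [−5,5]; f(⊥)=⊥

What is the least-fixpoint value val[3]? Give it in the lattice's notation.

[-2,-1]

Worklist (13 pops):
  #1 pop 0: in=⊥ → [-5,2] (was [-2,2]); enqueue []
  #2 pop 1: in=⊥ → [-4,-3] (no change)
  #3 pop 2: in=[-5,5] → [-5,5] (was ⊥); enqueue []
  #4 pop 3: in=[-2,-1] → [-2,-1] (was ⊥); enqueue [1]
  #5 pop 4: in=⊥ → [-2,-1] (no change)
  #6 pop 5: in=[-5,2] → [-5,5] (was [-2,5]); enqueue [2]
  #7 pop 6: in=[-5,5] → [-5,3] (was ⊥); enqueue []
  #8 pop 7: in=[-4,-3] → [-5,-1] (was ⊥); enqueue [6]
  #9 pop 1: in=[-2,-1] → [-4,0] (was [-4,-3]); enqueue [7]
  #10 pop 2: in=[-5,5] → [-5,5] (no change)
  #11 pop 6: in=[-5,5] → [-5,3] (no change)
  #12 pop 7: in=[-4,0] → [-5,2] (was [-5,-1]); enqueue [6]
  #13 pop 6: in=[-5,5] → [-5,3] (no change)

Fixpoint:
  val[0] = [-5,2]
  val[1] = [-4,0]
  val[2] = [-5,5]
  val[3] = [-2,-1]
  val[4] = [-2,-1]
  val[5] = [-5,5]
  val[6] = [-5,3]
  val[7] = [-5,2]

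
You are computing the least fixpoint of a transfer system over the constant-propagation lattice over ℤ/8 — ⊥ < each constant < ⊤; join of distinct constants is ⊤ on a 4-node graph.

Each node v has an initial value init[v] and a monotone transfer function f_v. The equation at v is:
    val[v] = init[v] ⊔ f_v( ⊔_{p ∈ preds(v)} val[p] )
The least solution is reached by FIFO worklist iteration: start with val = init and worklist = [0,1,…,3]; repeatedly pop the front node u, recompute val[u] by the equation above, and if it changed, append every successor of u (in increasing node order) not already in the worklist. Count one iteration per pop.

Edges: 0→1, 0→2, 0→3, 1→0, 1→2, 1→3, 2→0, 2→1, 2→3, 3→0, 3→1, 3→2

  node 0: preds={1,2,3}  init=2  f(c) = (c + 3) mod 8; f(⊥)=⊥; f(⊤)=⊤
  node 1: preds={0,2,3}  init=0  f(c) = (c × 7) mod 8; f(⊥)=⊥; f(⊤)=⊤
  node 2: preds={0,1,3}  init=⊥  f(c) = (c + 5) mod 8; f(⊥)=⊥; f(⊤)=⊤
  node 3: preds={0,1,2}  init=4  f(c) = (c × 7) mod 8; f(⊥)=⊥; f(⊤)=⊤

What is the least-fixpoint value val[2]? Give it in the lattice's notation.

Trace (7 dequeues):
  [1] u=0 | in ⊤ | out ⊤ | prev 2 | push {}
  [2] u=1 | in ⊤ | out ⊤ | prev 0 | push {0}
  [3] u=2 | in ⊤ | out ⊤ | prev ⊥ | push {1}
  [4] u=3 | in ⊤ | out ⊤ | prev 4 | push {2}
  [5] u=0 | in ⊤ | out ⊤ | ==
  [6] u=1 | in ⊤ | out ⊤ | ==
  [7] u=2 | in ⊤ | out ⊤ | ==

Converged values:
  [0] ⊤
  [1] ⊤
  [2] ⊤
  [3] ⊤

⊤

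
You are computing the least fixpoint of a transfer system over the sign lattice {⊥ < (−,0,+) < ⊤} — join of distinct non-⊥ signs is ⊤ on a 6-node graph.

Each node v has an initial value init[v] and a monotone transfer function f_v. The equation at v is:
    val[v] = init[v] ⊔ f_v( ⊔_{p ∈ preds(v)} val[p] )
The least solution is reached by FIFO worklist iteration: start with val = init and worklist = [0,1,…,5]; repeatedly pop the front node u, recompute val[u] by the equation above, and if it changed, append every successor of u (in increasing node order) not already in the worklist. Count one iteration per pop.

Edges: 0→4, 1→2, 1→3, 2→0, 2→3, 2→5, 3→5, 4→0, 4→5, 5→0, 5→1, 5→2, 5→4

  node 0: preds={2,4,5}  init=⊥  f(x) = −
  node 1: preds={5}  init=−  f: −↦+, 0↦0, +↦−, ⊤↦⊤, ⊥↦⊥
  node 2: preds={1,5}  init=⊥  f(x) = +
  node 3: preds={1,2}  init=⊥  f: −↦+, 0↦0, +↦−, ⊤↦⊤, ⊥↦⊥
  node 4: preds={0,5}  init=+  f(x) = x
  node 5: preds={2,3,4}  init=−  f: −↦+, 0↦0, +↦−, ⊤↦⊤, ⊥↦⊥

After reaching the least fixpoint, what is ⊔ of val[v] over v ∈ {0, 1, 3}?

Iteration log — 10 steps:
  step 1. node 0  ⊔preds=⊤  new=−  old=⊥  +wl: 
  step 2. node 1  ⊔preds=−  new=⊤  old=−  +wl: 
  step 3. node 2  ⊔preds=⊤  new=+  old=⊥  +wl: 0
  step 4. node 3  ⊔preds=⊤  new=⊤  old=⊥  +wl: 
  step 5. node 4  ⊔preds=−  new=⊤  old=+  +wl: 
  step 6. node 5  ⊔preds=⊤  new=⊤  old=−  +wl: 1,2,4
  step 7. node 0  ⊔preds=⊤  new=−  stable
  step 8. node 1  ⊔preds=⊤  new=⊤  stable
  step 9. node 2  ⊔preds=⊤  new=+  stable
  step 10. node 4  ⊔preds=⊤  new=⊤  stable

Least fixpoint reached:
  node 0: −
  node 1: ⊤
  node 2: +
  node 3: ⊤
  node 4: ⊤
  node 5: ⊤

⊤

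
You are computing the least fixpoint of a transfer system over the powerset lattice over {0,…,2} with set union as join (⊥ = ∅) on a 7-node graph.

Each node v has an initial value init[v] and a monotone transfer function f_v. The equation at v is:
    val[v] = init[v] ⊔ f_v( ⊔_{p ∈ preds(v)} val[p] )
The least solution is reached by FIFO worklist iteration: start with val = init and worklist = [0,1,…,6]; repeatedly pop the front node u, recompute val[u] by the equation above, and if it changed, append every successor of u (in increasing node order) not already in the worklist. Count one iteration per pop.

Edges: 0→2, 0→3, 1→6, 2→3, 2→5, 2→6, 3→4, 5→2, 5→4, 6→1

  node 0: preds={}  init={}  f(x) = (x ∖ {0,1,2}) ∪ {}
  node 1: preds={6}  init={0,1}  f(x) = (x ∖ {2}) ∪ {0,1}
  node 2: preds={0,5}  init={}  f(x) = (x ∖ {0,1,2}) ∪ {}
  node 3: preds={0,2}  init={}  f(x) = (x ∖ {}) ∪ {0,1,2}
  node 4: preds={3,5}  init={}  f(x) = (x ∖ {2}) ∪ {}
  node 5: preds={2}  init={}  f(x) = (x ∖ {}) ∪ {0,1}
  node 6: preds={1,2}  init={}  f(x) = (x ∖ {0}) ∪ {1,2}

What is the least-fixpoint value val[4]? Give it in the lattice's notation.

Worklist (10 pops):
  #1 pop 0: in={} → {} (no change)
  #2 pop 1: in={} → {0,1} (no change)
  #3 pop 2: in={} → {} (no change)
  #4 pop 3: in={} → {0,1,2} (was {}); enqueue []
  #5 pop 4: in={0,1,2} → {0,1} (was {}); enqueue []
  #6 pop 5: in={} → {0,1} (was {}); enqueue [2,4]
  #7 pop 6: in={0,1} → {1,2} (was {}); enqueue [1]
  #8 pop 2: in={0,1} → {} (no change)
  #9 pop 4: in={0,1,2} → {0,1} (no change)
  #10 pop 1: in={1,2} → {0,1} (no change)

Fixpoint:
  val[0] = {}
  val[1] = {0,1}
  val[2] = {}
  val[3] = {0,1,2}
  val[4] = {0,1}
  val[5] = {0,1}
  val[6] = {1,2}

{0,1}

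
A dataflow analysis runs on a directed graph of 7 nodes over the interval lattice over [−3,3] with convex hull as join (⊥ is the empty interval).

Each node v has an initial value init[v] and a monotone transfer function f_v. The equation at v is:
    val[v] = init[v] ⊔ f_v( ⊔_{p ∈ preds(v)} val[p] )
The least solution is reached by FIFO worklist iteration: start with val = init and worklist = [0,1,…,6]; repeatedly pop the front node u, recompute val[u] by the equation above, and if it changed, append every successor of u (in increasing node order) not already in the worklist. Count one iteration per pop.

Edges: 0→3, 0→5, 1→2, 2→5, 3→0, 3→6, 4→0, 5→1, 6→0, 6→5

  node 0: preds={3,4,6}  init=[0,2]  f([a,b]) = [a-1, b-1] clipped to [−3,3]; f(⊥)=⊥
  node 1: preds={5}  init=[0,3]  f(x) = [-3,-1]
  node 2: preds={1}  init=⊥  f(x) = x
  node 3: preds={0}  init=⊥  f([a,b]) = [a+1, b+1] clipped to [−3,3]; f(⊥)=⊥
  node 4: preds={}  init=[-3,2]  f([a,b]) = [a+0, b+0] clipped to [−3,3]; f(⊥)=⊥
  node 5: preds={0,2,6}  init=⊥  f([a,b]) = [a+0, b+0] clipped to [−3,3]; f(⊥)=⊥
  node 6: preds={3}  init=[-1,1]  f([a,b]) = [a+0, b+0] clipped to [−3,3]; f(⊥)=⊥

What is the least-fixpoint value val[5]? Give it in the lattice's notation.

Worklist (10 pops):
  #1 pop 0: in=[-3,2] → [-3,2] (was [0,2]); enqueue []
  #2 pop 1: in=⊥ → [-3,3] (was [0,3]); enqueue []
  #3 pop 2: in=[-3,3] → [-3,3] (was ⊥); enqueue []
  #4 pop 3: in=[-3,2] → [-2,3] (was ⊥); enqueue [0]
  #5 pop 4: in=⊥ → [-3,2] (no change)
  #6 pop 5: in=[-3,3] → [-3,3] (was ⊥); enqueue [1]
  #7 pop 6: in=[-2,3] → [-2,3] (was [-1,1]); enqueue [5]
  #8 pop 0: in=[-3,3] → [-3,2] (no change)
  #9 pop 1: in=[-3,3] → [-3,3] (no change)
  #10 pop 5: in=[-3,3] → [-3,3] (no change)

Fixpoint:
  val[0] = [-3,2]
  val[1] = [-3,3]
  val[2] = [-3,3]
  val[3] = [-2,3]
  val[4] = [-3,2]
  val[5] = [-3,3]
  val[6] = [-2,3]

[-3,3]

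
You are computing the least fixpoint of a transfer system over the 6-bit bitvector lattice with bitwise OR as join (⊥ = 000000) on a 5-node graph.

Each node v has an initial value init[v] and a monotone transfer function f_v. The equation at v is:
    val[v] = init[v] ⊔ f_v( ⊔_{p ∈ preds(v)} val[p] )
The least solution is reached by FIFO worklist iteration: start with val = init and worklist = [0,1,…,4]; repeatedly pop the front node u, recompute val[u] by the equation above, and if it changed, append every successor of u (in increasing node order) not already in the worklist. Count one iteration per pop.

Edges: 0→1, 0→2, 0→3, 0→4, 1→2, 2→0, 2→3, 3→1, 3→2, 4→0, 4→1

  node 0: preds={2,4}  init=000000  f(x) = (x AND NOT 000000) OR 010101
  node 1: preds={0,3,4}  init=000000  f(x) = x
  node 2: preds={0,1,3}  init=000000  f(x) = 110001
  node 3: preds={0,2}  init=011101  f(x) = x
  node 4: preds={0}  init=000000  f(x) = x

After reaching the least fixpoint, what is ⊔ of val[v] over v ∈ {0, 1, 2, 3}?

Iteration log — 12 steps:
  step 1. node 0  ⊔preds=000000  new=010101  old=000000  +wl: 
  step 2. node 1  ⊔preds=011101  new=011101  old=000000  +wl: 
  step 3. node 2  ⊔preds=011101  new=110001  old=000000  +wl: 0
  step 4. node 3  ⊔preds=110101  new=111101  old=011101  +wl: 1,2
  step 5. node 4  ⊔preds=010101  new=010101  old=000000  +wl: 
  step 6. node 0  ⊔preds=110101  new=110101  old=010101  +wl: 3,4
  step 7. node 1  ⊔preds=111101  new=111101  old=011101  +wl: 
  step 8. node 2  ⊔preds=111101  new=110001  stable
  step 9. node 3  ⊔preds=110101  new=111101  stable
  step 10. node 4  ⊔preds=110101  new=110101  old=010101  +wl: 0,1
  step 11. node 0  ⊔preds=110101  new=110101  stable
  step 12. node 1  ⊔preds=111101  new=111101  stable

Least fixpoint reached:
  node 0: 110101
  node 1: 111101
  node 2: 110001
  node 3: 111101
  node 4: 110101

111101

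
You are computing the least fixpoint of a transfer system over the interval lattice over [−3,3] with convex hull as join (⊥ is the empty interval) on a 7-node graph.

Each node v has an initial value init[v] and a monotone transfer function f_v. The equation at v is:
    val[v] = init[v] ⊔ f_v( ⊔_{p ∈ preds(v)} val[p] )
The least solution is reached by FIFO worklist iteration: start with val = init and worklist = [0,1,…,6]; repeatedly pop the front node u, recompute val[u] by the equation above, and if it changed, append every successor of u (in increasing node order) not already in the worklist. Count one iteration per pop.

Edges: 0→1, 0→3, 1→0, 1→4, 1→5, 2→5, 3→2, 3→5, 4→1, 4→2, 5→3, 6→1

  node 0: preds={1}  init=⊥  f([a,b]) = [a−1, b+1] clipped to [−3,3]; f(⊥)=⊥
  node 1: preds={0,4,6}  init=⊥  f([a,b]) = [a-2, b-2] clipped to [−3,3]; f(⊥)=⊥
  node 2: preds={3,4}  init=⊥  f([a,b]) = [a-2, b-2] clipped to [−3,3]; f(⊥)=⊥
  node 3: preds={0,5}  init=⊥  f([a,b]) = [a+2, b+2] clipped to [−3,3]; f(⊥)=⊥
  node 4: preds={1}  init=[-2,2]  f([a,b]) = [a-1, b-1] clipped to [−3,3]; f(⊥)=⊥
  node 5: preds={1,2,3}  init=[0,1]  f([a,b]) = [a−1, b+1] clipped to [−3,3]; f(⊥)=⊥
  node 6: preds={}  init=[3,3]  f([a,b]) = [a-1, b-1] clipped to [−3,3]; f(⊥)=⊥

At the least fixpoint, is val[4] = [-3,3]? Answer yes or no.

Trace (13 dequeues):
  [1] u=0 | in ⊥ | out ⊥ | ==
  [2] u=1 | in [-2,3] | out [-3,1] | prev ⊥ | push {0}
  [3] u=2 | in [-2,2] | out [-3,0] | prev ⊥ | push {}
  [4] u=3 | in [0,1] | out [2,3] | prev ⊥ | push {2}
  [5] u=4 | in [-3,1] | out [-3,2] | prev [-2,2] | push {1}
  [6] u=5 | in [-3,3] | out [-3,3] | prev [0,1] | push {3}
  [7] u=6 | in ⊥ | out [3,3] | ==
  [8] u=0 | in [-3,1] | out [-3,2] | prev ⊥ | push {}
  [9] u=2 | in [-3,3] | out [-3,1] | prev [-3,0] | push {5}
  [10] u=1 | in [-3,3] | out [-3,1] | ==
  [11] u=3 | in [-3,3] | out [-1,3] | prev [2,3] | push {2}
  [12] u=5 | in [-3,3] | out [-3,3] | ==
  [13] u=2 | in [-3,3] | out [-3,1] | ==

Converged values:
  [0] [-3,2]
  [1] [-3,1]
  [2] [-3,1]
  [3] [-1,3]
  [4] [-3,2]
  [5] [-3,3]
  [6] [3,3]

no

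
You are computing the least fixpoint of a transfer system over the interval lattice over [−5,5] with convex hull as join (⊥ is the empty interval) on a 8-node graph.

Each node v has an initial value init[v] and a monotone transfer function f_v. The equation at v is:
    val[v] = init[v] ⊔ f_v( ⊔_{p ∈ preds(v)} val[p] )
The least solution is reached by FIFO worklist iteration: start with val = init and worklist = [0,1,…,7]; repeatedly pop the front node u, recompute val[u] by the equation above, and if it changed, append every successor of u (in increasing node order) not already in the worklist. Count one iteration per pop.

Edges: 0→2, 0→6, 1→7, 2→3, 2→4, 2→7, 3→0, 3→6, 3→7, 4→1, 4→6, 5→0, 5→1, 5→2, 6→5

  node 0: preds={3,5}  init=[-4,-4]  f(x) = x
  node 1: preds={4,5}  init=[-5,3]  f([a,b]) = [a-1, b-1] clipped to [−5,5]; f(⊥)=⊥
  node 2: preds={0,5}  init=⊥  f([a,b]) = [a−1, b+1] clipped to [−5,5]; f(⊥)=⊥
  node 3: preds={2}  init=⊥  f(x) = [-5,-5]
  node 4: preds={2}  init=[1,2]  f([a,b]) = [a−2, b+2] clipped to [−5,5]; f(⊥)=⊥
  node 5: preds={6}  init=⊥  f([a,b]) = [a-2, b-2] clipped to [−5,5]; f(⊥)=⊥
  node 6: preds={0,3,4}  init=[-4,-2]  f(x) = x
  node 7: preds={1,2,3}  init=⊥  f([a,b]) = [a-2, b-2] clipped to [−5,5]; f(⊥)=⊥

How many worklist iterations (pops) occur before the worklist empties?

Trace (51 dequeues):
  [1] u=0 | in ⊥ | out [-4,-4] | ==
  [2] u=1 | in [1,2] | out [-5,3] | ==
  [3] u=2 | in [-4,-4] | out [-5,-3] | prev ⊥ | push {}
  [4] u=3 | in [-5,-3] | out [-5,-5] | prev ⊥ | push {0}
  [5] u=4 | in [-5,-3] | out [-5,2] | prev [1,2] | push {1}
  [6] u=5 | in [-4,-2] | out [-5,-4] | prev ⊥ | push {2}
  [7] u=6 | in [-5,2] | out [-5,2] | prev [-4,-2] | push {5}
  [8] u=7 | in [-5,3] | out [-5,1] | prev ⊥ | push {}
  [9] u=0 | in [-5,-4] | out [-5,-4] | prev [-4,-4] | push {6}
  [10] u=1 | in [-5,2] | out [-5,3] | ==
  [11] u=2 | in [-5,-4] | out [-5,-3] | ==
  [12] u=5 | in [-5,2] | out [-5,0] | prev [-5,-4] | push {0,1,2}
  [13] u=6 | in [-5,2] | out [-5,2] | ==
  [14] u=0 | in [-5,0] | out [-5,0] | prev [-5,-4] | push {6}
  [15] u=1 | in [-5,2] | out [-5,3] | ==
  [16] u=2 | in [-5,0] | out [-5,1] | prev [-5,-3] | push {3,4,7}
  [17] u=6 | in [-5,2] | out [-5,2] | ==
  [18] u=3 | in [-5,1] | out [-5,-5] | ==
  [19] u=4 | in [-5,1] | out [-5,3] | prev [-5,2] | push {1,6}
  [20] u=7 | in [-5,3] | out [-5,1] | ==
  [21] u=1 | in [-5,3] | out [-5,3] | ==
  [22] u=6 | in [-5,3] | out [-5,3] | prev [-5,2] | push {5}
  [23] u=5 | in [-5,3] | out [-5,1] | prev [-5,0] | push {0,1,2}
  [24] u=0 | in [-5,1] | out [-5,1] | prev [-5,0] | push {6}
  [25] u=1 | in [-5,3] | out [-5,3] | ==
  [26] u=2 | in [-5,1] | out [-5,2] | prev [-5,1] | push {3,4,7}
  [27] u=6 | in [-5,3] | out [-5,3] | ==
  [28] u=3 | in [-5,2] | out [-5,-5] | ==
  [29] u=4 | in [-5,2] | out [-5,4] | prev [-5,3] | push {1,6}
  [30] u=7 | in [-5,3] | out [-5,1] | ==
  [31] u=1 | in [-5,4] | out [-5,3] | ==
  [32] u=6 | in [-5,4] | out [-5,4] | prev [-5,3] | push {5}
  [33] u=5 | in [-5,4] | out [-5,2] | prev [-5,1] | push {0,1,2}
  [34] u=0 | in [-5,2] | out [-5,2] | prev [-5,1] | push {6}
  [35] u=1 | in [-5,4] | out [-5,3] | ==
  [36] u=2 | in [-5,2] | out [-5,3] | prev [-5,2] | push {3,4,7}
  [37] u=6 | in [-5,4] | out [-5,4] | ==
  [38] u=3 | in [-5,3] | out [-5,-5] | ==
  [39] u=4 | in [-5,3] | out [-5,5] | prev [-5,4] | push {1,6}
  [40] u=7 | in [-5,3] | out [-5,1] | ==
  [41] u=1 | in [-5,5] | out [-5,4] | prev [-5,3] | push {7}
  [42] u=6 | in [-5,5] | out [-5,5] | prev [-5,4] | push {5}
  [43] u=7 | in [-5,4] | out [-5,2] | prev [-5,1] | push {}
  [44] u=5 | in [-5,5] | out [-5,3] | prev [-5,2] | push {0,1,2}
  [45] u=0 | in [-5,3] | out [-5,3] | prev [-5,2] | push {6}
  [46] u=1 | in [-5,5] | out [-5,4] | ==
  [47] u=2 | in [-5,3] | out [-5,4] | prev [-5,3] | push {3,4,7}
  [48] u=6 | in [-5,5] | out [-5,5] | ==
  [49] u=3 | in [-5,4] | out [-5,-5] | ==
  [50] u=4 | in [-5,4] | out [-5,5] | ==
  [51] u=7 | in [-5,4] | out [-5,2] | ==

Converged values:
  [0] [-5,3]
  [1] [-5,4]
  [2] [-5,4]
  [3] [-5,-5]
  [4] [-5,5]
  [5] [-5,3]
  [6] [-5,5]
  [7] [-5,2]

51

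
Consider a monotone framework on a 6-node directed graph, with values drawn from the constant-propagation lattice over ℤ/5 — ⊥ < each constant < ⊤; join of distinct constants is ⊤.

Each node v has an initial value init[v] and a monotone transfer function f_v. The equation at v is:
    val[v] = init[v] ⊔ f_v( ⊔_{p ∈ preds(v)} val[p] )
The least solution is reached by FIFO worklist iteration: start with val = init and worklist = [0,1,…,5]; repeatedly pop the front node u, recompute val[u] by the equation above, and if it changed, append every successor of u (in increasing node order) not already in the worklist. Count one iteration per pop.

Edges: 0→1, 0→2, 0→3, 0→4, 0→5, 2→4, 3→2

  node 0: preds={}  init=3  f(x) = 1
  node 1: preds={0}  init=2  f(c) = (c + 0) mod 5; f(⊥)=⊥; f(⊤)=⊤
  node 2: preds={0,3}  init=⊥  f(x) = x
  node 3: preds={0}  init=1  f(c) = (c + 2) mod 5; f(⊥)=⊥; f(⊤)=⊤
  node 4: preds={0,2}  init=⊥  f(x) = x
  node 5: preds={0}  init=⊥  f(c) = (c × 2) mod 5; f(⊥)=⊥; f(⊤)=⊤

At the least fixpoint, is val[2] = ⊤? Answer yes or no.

yes

Iteration log — 7 steps:
  step 1. node 0  ⊔preds=⊥  new=⊤  old=3  +wl: 
  step 2. node 1  ⊔preds=⊤  new=⊤  old=2  +wl: 
  step 3. node 2  ⊔preds=⊤  new=⊤  old=⊥  +wl: 
  step 4. node 3  ⊔preds=⊤  new=⊤  old=1  +wl: 2
  step 5. node 4  ⊔preds=⊤  new=⊤  old=⊥  +wl: 
  step 6. node 5  ⊔preds=⊤  new=⊤  old=⊥  +wl: 
  step 7. node 2  ⊔preds=⊤  new=⊤  stable

Least fixpoint reached:
  node 0: ⊤
  node 1: ⊤
  node 2: ⊤
  node 3: ⊤
  node 4: ⊤
  node 5: ⊤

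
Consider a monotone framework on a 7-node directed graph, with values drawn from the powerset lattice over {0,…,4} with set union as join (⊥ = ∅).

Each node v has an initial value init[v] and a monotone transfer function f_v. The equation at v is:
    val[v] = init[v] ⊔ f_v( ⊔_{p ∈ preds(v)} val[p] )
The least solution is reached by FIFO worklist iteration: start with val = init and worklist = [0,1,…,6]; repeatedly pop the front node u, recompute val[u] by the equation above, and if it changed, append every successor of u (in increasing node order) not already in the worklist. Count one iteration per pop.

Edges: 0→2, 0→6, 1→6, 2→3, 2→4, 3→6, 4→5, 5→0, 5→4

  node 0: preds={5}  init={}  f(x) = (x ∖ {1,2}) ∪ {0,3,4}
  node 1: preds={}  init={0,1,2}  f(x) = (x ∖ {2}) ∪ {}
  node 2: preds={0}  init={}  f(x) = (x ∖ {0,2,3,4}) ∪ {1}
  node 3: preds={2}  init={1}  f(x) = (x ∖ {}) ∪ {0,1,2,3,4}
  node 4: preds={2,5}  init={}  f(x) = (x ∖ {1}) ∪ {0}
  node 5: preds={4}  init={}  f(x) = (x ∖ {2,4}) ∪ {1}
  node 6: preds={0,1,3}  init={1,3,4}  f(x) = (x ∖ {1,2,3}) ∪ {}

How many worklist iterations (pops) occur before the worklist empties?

Worklist (9 pops):
  #1 pop 0: in={} → {0,3,4} (was {}); enqueue []
  #2 pop 1: in={} → {0,1,2} (no change)
  #3 pop 2: in={0,3,4} → {1} (was {}); enqueue []
  #4 pop 3: in={1} → {0,1,2,3,4} (was {1}); enqueue []
  #5 pop 4: in={1} → {0} (was {}); enqueue []
  #6 pop 5: in={0} → {0,1} (was {}); enqueue [0,4]
  #7 pop 6: in={0,1,2,3,4} → {0,1,3,4} (was {1,3,4}); enqueue []
  #8 pop 0: in={0,1} → {0,3,4} (no change)
  #9 pop 4: in={0,1} → {0} (no change)

Fixpoint:
  val[0] = {0,3,4}
  val[1] = {0,1,2}
  val[2] = {1}
  val[3] = {0,1,2,3,4}
  val[4] = {0}
  val[5] = {0,1}
  val[6] = {0,1,3,4}

9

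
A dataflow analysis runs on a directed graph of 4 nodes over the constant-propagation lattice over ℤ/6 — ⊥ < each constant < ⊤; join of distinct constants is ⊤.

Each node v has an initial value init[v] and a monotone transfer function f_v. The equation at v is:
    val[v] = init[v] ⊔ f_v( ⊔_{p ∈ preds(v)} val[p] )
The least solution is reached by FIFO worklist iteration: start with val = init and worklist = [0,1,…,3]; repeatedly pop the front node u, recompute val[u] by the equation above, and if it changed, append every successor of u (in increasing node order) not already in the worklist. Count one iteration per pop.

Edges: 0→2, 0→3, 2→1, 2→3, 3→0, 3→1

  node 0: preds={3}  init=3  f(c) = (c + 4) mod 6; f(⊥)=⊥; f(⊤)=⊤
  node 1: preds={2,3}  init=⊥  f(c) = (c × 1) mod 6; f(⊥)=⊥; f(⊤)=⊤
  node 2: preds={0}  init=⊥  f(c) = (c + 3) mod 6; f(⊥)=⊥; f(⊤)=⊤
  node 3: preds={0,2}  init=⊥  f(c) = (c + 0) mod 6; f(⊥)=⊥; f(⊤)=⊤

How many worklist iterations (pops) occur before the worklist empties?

Trace (9 dequeues):
  [1] u=0 | in ⊥ | out 3 | ==
  [2] u=1 | in ⊥ | out ⊥ | ==
  [3] u=2 | in 3 | out 0 | prev ⊥ | push {1}
  [4] u=3 | in ⊤ | out ⊤ | prev ⊥ | push {0}
  [5] u=1 | in ⊤ | out ⊤ | prev ⊥ | push {}
  [6] u=0 | in ⊤ | out ⊤ | prev 3 | push {2,3}
  [7] u=2 | in ⊤ | out ⊤ | prev 0 | push {1}
  [8] u=3 | in ⊤ | out ⊤ | ==
  [9] u=1 | in ⊤ | out ⊤ | ==

Converged values:
  [0] ⊤
  [1] ⊤
  [2] ⊤
  [3] ⊤

9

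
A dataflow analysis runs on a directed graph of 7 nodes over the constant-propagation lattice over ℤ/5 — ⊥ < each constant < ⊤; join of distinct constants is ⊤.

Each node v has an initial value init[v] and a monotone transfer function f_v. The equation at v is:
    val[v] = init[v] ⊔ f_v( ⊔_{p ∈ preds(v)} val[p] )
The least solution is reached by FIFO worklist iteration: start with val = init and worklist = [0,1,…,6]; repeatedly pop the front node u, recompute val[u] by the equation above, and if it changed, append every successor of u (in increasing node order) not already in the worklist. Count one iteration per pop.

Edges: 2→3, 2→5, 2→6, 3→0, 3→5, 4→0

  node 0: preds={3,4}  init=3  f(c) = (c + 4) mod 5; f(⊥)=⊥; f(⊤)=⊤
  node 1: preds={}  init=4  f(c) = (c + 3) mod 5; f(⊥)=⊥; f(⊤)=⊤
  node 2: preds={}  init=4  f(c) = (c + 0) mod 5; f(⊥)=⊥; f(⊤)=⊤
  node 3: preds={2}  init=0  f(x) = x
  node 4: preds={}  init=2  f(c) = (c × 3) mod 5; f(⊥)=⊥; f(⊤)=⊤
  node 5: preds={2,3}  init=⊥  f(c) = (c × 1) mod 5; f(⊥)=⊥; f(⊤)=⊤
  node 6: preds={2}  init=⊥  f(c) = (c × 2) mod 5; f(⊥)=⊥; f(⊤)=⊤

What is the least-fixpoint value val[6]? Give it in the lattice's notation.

Trace (8 dequeues):
  [1] u=0 | in ⊤ | out ⊤ | prev 3 | push {}
  [2] u=1 | in ⊥ | out 4 | ==
  [3] u=2 | in ⊥ | out 4 | ==
  [4] u=3 | in 4 | out ⊤ | prev 0 | push {0}
  [5] u=4 | in ⊥ | out 2 | ==
  [6] u=5 | in ⊤ | out ⊤ | prev ⊥ | push {}
  [7] u=6 | in 4 | out 3 | prev ⊥ | push {}
  [8] u=0 | in ⊤ | out ⊤ | ==

Converged values:
  [0] ⊤
  [1] 4
  [2] 4
  [3] ⊤
  [4] 2
  [5] ⊤
  [6] 3

3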